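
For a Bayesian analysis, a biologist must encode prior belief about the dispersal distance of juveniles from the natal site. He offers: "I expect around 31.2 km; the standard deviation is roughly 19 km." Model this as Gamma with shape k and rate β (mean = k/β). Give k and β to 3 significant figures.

k ≈ 2.7, β ≈ 0.0864

For Gamma(k, rate β): mean = k/β, variance = k/β², so CV = 1/√k.
CV = SD/mean = 19/31.2 = 0.609, hence k = 1/CV² = 2.7.
Then β = k/mean = 2.7/31.2 = 0.0864.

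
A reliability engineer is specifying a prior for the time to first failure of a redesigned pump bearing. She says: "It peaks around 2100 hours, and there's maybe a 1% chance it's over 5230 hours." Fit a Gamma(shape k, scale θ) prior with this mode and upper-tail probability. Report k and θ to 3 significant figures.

k ≈ 6.64, θ ≈ 372

Gamma(k,θ) with k>1 has mode (k−1)θ, so θ = 2100/(k−1).
Need P(X < 5230) = 0.99 with θ tied to k this way. Start at k = 2, θ = 2100: P(X<5230) ≈ 0.711.
Too low — raise k to concentrate. Iterating converges to k ≈ 6.64.
Then θ = 2100/(6.64−1) ≈ 372.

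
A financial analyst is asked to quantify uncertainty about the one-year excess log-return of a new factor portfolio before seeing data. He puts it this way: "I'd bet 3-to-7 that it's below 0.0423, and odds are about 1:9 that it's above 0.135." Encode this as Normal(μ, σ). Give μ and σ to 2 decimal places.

The p-quantile of Normal(μ,σ) is μ + z_p·σ, with z_{0.3} = -0.5244 and z_{0.9} = 1.282.
Eliminate σ: μ = (z₂·x₁ − z₁·x₂)/(z₂ − z₁) = (1.282·0.0423 − (-0.5244)·0.135)/1.806 = 0.07.
Then σ = (x₂ − x₁)/(z₂ − z₁) = (0.135 − 0.0423)/1.806 = 0.05.

μ = 0.07, σ = 0.05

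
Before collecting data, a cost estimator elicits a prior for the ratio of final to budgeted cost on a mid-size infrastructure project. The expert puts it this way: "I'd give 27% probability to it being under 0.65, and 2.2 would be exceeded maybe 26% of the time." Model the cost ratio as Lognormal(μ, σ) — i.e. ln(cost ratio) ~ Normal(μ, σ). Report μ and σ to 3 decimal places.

μ ≈ 0.164, σ ≈ 0.971

If T ~ Lognormal(μ,σ) then ln T ~ Normal(μ,σ), so the p-quantile of ln T is μ + z_p·σ.
ln(0.65) = -0.4308 and ln(2.2) = 0.7885; z_{0.27} = -0.6128, z_{0.74} = 0.6433.
σ = (0.7885 − -0.4308)/(0.6433 − (-0.6128)) = 0.971.
μ = -0.4308 − (-0.6128)·0.971 = 0.164.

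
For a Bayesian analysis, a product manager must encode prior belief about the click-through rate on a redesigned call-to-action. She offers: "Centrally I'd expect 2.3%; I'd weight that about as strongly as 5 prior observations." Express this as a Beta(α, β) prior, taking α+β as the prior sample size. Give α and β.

Under the effective-sample-size interpretation, Beta(α, β) has prior mean α/(α+β) and prior sample size α+β.
So α+β = 5 and α/(α+β) = 0.023, giving α = 0.023·5 = 0.115 and β = 5 − 0.115 = 4.885.

α = 0.115, β = 4.885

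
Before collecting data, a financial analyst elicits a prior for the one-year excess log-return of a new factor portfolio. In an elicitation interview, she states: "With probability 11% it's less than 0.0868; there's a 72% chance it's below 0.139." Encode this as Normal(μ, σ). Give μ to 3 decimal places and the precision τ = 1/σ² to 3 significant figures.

μ = 0.122, τ = 1200

The p-quantile of Normal(μ,σ) is μ + z_p·σ, with z_{0.11} = -1.227 and z_{0.72} = 0.5828.
Eliminate σ: μ = (z₂·x₁ − z₁·x₂)/(z₂ − z₁) = (0.5828·0.0868 − (-1.227)·0.139)/1.809 = 0.122.
Then σ = (x₂ − x₁)/(z₂ − z₁) = (0.139 − 0.0868)/1.809 = 0.029.
Precision τ = 1/σ² = 1/0.02885² = 1200.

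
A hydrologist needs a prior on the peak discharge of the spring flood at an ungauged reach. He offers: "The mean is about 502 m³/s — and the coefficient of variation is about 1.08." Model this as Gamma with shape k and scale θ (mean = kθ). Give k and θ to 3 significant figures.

For Gamma(k, scale θ): mean = kθ, variance = kθ², so CV = 1/√k.
CV = 1.08, hence k = 1/CV² = 0.857.
Then θ = mean/k = 502/0.857 = 586.

k ≈ 0.857, θ ≈ 586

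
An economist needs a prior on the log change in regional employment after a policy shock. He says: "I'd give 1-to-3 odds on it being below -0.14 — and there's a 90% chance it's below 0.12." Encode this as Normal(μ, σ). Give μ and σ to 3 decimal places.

The p-quantile of Normal(μ,σ) is μ + z_p·σ, with z_{0.25} = -0.6745 and z_{0.9} = 1.282.
Eliminate σ: μ = (z₂·x₁ − z₁·x₂)/(z₂ − z₁) = (1.282·-0.14 − (-0.6745)·0.12)/1.956 = -0.050.
Then σ = (x₂ − x₁)/(z₂ − z₁) = (0.12 − -0.14)/1.956 = 0.133.

μ = -0.050, σ = 0.133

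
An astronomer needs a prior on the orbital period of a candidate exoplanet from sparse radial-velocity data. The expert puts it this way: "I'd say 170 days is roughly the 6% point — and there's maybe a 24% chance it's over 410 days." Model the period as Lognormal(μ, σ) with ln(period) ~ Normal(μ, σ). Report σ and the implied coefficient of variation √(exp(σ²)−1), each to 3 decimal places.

σ ≈ 0.389, CV ≈ 0.405

If T ~ Lognormal(μ,σ) then ln T ~ Normal(μ,σ), so the p-quantile of ln T is μ + z_p·σ.
ln(170) = 5.136 and ln(410) = 6.016; z_{0.06} = -1.555, z_{0.76} = 0.7063.
σ = (6.016 − 5.136)/(0.7063 − (-1.555)) = 0.389.
μ = 5.136 − (-1.555)·0.389 = 5.741.
CV = √(exp(σ²)−1) = √(exp(0.1516)−1) = 0.405.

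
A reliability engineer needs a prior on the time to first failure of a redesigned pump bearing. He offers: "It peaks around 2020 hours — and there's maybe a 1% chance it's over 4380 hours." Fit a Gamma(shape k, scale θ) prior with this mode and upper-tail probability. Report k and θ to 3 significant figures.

k ≈ 9.07, θ ≈ 250

Gamma(k,θ) with k>1 has mode (k−1)θ, so θ = 2020/(k−1).
Need P(X < 4380) = 0.99 with θ tied to k this way. Start at k = 2, θ = 2020: P(X<4380) ≈ 0.638.
Too low — raise k to concentrate. Iterating converges to k ≈ 9.07.
Then θ = 2020/(9.07−1) ≈ 250.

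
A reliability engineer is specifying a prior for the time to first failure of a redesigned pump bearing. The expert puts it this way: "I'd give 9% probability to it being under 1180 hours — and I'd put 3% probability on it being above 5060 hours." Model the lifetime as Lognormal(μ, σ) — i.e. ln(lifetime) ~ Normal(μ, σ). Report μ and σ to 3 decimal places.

If T ~ Lognormal(μ,σ) then ln T ~ Normal(μ,σ), so the p-quantile of ln T is μ + z_p·σ.
ln(1180) = 7.073 and ln(5060) = 8.529; z_{0.09} = -1.341, z_{0.97} = 1.881.
σ = (8.529 − 7.073)/(1.881 − (-1.341)) = 0.452.
μ = 7.073 − (-1.341)·0.452 = 7.679.

μ ≈ 7.679, σ ≈ 0.452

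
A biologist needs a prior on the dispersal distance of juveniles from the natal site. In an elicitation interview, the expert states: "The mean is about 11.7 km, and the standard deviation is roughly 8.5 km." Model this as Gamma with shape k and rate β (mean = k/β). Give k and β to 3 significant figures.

For Gamma(k, rate β): mean = k/β, variance = k/β², so CV = 1/√k.
CV = SD/mean = 8.5/11.7 = 0.7265, hence k = 1/CV² = 1.89.
Then β = k/mean = 1.89/11.7 = 0.162.

k ≈ 1.89, β ≈ 0.162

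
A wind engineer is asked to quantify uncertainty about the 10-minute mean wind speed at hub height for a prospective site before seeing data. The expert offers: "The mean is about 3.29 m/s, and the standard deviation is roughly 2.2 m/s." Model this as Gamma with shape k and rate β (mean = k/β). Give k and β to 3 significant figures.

For Gamma(k, rate β): mean = k/β, variance = k/β², so CV = 1/√k.
CV = SD/mean = 2.2/3.29 = 0.6687, hence k = 1/CV² = 2.24.
Then β = k/mean = 2.24/3.29 = 0.68.

k ≈ 2.24, β ≈ 0.68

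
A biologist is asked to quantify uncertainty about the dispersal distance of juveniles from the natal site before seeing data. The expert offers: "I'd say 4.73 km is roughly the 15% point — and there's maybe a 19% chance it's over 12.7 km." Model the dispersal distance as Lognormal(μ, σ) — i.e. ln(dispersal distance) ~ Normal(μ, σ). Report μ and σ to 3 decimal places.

If T ~ Lognormal(μ,σ) then ln T ~ Normal(μ,σ), so the p-quantile of ln T is μ + z_p·σ.
ln(4.73) = 1.554 and ln(12.7) = 2.542; z_{0.15} = -1.036, z_{0.81} = 0.8779.
σ = (2.542 − 1.554)/(0.8779 − (-1.036)) = 0.516.
μ = 1.554 − (-1.036)·0.516 = 2.089.

μ ≈ 2.089, σ ≈ 0.516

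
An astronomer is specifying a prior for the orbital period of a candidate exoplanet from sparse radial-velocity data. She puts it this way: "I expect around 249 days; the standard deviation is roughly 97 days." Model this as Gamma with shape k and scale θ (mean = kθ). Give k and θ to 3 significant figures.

k ≈ 6.59, θ ≈ 37.8

For Gamma(k, scale θ): mean = kθ, variance = kθ², so CV = 1/√k.
CV = SD/mean = 97/249 = 0.3896, hence k = 1/CV² = 6.59.
Then θ = mean/k = 249/6.59 = 37.8.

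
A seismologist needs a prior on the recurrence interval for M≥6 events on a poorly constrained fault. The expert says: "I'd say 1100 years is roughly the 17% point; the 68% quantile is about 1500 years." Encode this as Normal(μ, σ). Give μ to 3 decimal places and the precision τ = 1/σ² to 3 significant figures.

For Normal(μ,σ), the p-quantile is μ + z_p·σ. Here z_{0.17} = -0.9542, z_{0.68} = 0.4677.
So 1100 = μ − 0.9542σ and 1500 = μ + 0.4677σ.
Subtracting: σ = (1500 − 1100)/(0.4677 − (-0.9542)) = 281.321.
Then μ = 1100 − (-0.9542)·281.321 = 1368.427.
Precision τ = 1/σ² = 1/281.3² = 1.26e-05.

μ = 1368.427, τ = 1.26e-05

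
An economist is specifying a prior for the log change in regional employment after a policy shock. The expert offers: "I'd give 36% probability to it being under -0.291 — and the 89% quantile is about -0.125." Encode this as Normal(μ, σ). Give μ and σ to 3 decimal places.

μ = -0.253, σ = 0.105

For Normal(μ,σ), the p-quantile is μ + z_p·σ. Here z_{0.36} = -0.3585, z_{0.89} = 1.227.
So -0.291 = μ − 0.3585σ and -0.125 = μ + 1.227σ.
Subtracting: σ = (-0.125 − -0.291)/(1.227 − (-0.3585)) = 0.105.
Then μ = -0.291 − (-0.3585)·0.105 = -0.253.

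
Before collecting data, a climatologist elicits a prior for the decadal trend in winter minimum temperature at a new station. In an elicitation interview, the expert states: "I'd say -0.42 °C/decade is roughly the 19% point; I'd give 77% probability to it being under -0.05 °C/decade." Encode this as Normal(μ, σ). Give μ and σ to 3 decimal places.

μ = -0.219, σ = 0.229

For Normal(μ,σ), the p-quantile is μ + z_p·σ. Here z_{0.19} = -0.8779, z_{0.77} = 0.7388.
So -0.42 = μ − 0.8779σ and -0.05 = μ + 0.7388σ.
Subtracting: σ = (-0.05 − -0.42)/(0.7388 − (-0.8779)) = 0.229.
Then μ = -0.42 − (-0.8779)·0.229 = -0.219.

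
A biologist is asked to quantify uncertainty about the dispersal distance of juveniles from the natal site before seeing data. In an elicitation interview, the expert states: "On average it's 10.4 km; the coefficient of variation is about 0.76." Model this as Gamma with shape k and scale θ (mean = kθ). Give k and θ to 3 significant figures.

For Gamma(k, scale θ): mean = kθ, variance = kθ², so CV = 1/√k.
CV = 0.76, hence k = 1/CV² = 1.73.
Then θ = mean/k = 10.4/1.73 = 6.01.

k ≈ 1.73, θ ≈ 6.01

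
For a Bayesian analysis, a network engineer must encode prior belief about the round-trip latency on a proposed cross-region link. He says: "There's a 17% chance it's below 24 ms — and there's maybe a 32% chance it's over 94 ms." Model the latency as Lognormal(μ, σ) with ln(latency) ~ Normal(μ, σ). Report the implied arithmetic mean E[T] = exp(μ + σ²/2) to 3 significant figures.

E[T] ≈ 95.1 ms

If T ~ Lognormal(μ,σ) then ln T ~ Normal(μ,σ), so the p-quantile of ln T is μ + z_p·σ.
ln(24) = 3.178 and ln(94) = 4.543; z_{0.17} = -0.9542, z_{0.68} = 0.4677.
σ = (4.543 − 3.178)/(0.4677 − (-0.9542)) = 0.960.
μ = 3.178 − (-0.9542)·0.960 = 4.094.
E[T] = exp(μ + σ²/2) = exp(4.094 + 0.4610) = 95.1 ms.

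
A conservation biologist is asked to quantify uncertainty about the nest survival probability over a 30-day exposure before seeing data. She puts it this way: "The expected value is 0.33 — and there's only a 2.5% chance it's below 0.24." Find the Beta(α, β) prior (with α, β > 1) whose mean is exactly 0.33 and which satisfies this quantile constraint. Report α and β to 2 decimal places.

With mean 0.33 fixed, write α = 0.33s, β = 0.67s where s = α+β.
Need P(θ < 0.24) = 0.025 under Beta(0.33s, 0.67s). Normal approximation: (q−m)/√(m(1−m)/s) ≈ z_{0.025} = -1.96, so s ≈ 0.33·0.67·(-1.96)²/(0.24−0.33)² = 104.9.
At s = 104.9: P(θ<0.24) ≈ 0.020. Adjusting to match 0.025 gives s ≈ 95.92.
So α = 0.33·95.92 ≈ 31.65, β = 0.67·95.92 ≈ 64.27.

α ≈ 31.65, β ≈ 64.27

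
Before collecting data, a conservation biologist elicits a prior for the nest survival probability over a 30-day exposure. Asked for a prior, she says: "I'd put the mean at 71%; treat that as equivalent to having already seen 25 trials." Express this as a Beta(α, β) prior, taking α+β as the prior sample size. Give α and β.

α = 17.75, β = 7.25

Under the effective-sample-size interpretation, Beta(α, β) has prior mean α/(α+β) and prior sample size α+β.
So α+β = 25 and α/(α+β) = 0.71, giving α = 0.71·25 = 17.75 and β = 25 − 17.75 = 7.25.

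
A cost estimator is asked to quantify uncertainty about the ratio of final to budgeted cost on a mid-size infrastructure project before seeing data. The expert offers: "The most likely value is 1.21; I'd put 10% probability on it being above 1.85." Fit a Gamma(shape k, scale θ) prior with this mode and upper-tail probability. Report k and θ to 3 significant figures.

k ≈ 11.4, θ ≈ 0.117

Gamma(k,θ) with k>1 has mode (k−1)θ, so θ = 1.21/(k−1).
Need P(X < 1.85) = 0.9 with θ tied to k this way. Start at k = 2, θ = 1.21: P(X<1.85) ≈ 0.452.
Too low — raise k to concentrate. Iterating converges to k ≈ 11.4.
Then θ = 1.21/(11.4−1) ≈ 0.117.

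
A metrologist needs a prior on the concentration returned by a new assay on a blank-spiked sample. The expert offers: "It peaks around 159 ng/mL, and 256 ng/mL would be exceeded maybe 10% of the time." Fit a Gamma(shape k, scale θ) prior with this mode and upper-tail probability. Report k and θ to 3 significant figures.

k ≈ 9.29, θ ≈ 19.2

Gamma(k,θ) with k>1 has mode (k−1)θ, so θ = 159/(k−1).
Need P(X < 256) = 0.9 with θ tied to k this way. Start at k = 2, θ = 159: P(X<256) ≈ 0.478.
Too low — raise k to concentrate. Iterating converges to k ≈ 9.29.
Then θ = 159/(9.29−1) ≈ 19.2.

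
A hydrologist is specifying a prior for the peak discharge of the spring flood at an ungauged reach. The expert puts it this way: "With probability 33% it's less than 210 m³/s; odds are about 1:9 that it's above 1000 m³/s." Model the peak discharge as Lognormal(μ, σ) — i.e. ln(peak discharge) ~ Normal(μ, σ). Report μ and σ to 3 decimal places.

If T ~ Lognormal(μ,σ) then ln T ~ Normal(μ,σ), so the p-quantile of ln T is μ + z_p·σ.
ln(210) = 5.347 and ln(1000) = 6.908; z_{0.33} = -0.4399, z_{0.9} = 1.282.
σ = (6.908 − 5.347)/(1.282 − (-0.4399)) = 0.907.
μ = 5.347 − (-0.4399)·0.907 = 5.746.

μ ≈ 5.746, σ ≈ 0.907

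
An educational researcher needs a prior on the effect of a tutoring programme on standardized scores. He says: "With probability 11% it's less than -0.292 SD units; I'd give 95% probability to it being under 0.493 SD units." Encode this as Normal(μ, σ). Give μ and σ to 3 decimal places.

μ = 0.043, σ = 0.273

The p-quantile of Normal(μ,σ) is μ + z_p·σ, with z_{0.11} = -1.227 and z_{0.95} = 1.645.
Eliminate σ: μ = (z₂·x₁ − z₁·x₂)/(z₂ − z₁) = (1.645·-0.292 − (-1.227)·0.493)/2.871 = 0.043.
Then σ = (x₂ − x₁)/(z₂ − z₁) = (0.493 − -0.292)/2.871 = 0.273.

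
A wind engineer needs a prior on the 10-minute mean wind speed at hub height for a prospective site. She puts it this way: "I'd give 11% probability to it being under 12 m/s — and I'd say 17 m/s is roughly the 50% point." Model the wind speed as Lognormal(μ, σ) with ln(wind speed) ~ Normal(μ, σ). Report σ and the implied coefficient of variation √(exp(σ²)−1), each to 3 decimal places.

σ ≈ 0.284, CV ≈ 0.290

If T ~ Lognormal(μ,σ) then ln T ~ Normal(μ,σ), so the p-quantile of ln T is μ + z_p·σ.
ln(12) = 2.485 and ln(17) = 2.833; z_{0.11} = -1.227, z_{0.5} = 0.
σ = (2.833 − 2.485)/(0 − (-1.227)) = 0.284.
μ = 2.485 − (-1.227)·0.284 = 2.833.
CV = √(exp(σ²)−1) = √(exp(0.0806)−1) = 0.290.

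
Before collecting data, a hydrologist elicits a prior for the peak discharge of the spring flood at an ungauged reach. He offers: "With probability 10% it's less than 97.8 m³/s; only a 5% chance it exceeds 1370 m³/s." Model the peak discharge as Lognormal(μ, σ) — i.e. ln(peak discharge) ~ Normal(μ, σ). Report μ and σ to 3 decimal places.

μ ≈ 5.739, σ ≈ 0.902

If T ~ Lognormal(μ,σ) then ln T ~ Normal(μ,σ), so the p-quantile of ln T is μ + z_p·σ.
ln(97.8) = 4.583 and ln(1370) = 7.223; z_{0.1} = -1.282, z_{0.95} = 1.645.
σ = (7.223 − 4.583)/(1.645 − (-1.282)) = 0.902.
μ = 4.583 − (-1.282)·0.902 = 5.739.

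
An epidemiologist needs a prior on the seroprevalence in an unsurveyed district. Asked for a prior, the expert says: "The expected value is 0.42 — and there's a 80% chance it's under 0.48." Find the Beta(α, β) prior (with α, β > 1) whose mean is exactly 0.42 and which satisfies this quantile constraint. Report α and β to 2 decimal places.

With mean 0.42 fixed, write α = 0.42s, β = 0.58s where s = α+β.
Need P(θ < 0.48) = 0.8 under Beta(0.42s, 0.58s). Normal approximation: (q−m)/√(m(1−m)/s) ≈ z_{0.8} = 0.842, so s ≈ 0.42·0.58·(0.842)²/(0.48−0.42)² = 47.9.
At s = 47.9: P(θ<0.48) ≈ 0.801. Adjusting to match 0.8 gives s ≈ 47.53.
So α = 0.42·47.53 ≈ 19.96, β = 0.58·47.53 ≈ 27.57.

α ≈ 19.96, β ≈ 27.57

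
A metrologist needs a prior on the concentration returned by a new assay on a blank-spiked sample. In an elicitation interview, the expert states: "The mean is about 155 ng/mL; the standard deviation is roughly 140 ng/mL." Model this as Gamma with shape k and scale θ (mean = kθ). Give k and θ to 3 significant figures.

For Gamma(k, scale θ): mean = kθ, variance = kθ², so CV = 1/√k.
CV = SD/mean = 140/155 = 0.9032, hence k = 1/CV² = 1.23.
Then θ = mean/k = 155/1.23 = 126.

k ≈ 1.23, θ ≈ 126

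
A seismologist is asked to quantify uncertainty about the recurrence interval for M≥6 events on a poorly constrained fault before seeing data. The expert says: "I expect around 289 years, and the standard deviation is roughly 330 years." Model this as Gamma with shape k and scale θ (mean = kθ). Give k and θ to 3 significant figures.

k ≈ 0.767, θ ≈ 377

For Gamma(k, scale θ): mean = kθ, variance = kθ², so CV = 1/√k.
CV = SD/mean = 330/289 = 1.142, hence k = 1/CV² = 0.767.
Then θ = mean/k = 289/0.767 = 377.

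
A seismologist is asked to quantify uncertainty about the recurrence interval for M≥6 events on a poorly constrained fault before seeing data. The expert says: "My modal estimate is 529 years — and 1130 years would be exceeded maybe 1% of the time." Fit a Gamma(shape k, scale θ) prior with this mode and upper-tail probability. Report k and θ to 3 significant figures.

k ≈ 9.42, θ ≈ 62.8

Gamma(k,θ) with k>1 has mode (k−1)θ, so θ = 529/(k−1).
Need P(X < 1130) = 0.99 with θ tied to k this way. Start at k = 2, θ = 529: P(X<1130) ≈ 0.630.
Too low — raise k to concentrate. Iterating converges to k ≈ 9.42.
Then θ = 529/(9.42−1) ≈ 62.8.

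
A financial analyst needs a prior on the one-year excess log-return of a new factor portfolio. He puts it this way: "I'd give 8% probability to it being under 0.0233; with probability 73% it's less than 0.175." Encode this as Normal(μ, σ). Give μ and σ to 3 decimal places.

The p-quantile of Normal(μ,σ) is μ + z_p·σ, with z_{0.08} = -1.405 and z_{0.73} = 0.6128.
Eliminate σ: μ = (z₂·x₁ − z₁·x₂)/(z₂ − z₁) = (0.6128·0.0233 − (-1.405)·0.175)/2.018 = 0.129.
Then σ = (x₂ − x₁)/(z₂ − z₁) = (0.175 − 0.0233)/2.018 = 0.075.

μ = 0.129, σ = 0.075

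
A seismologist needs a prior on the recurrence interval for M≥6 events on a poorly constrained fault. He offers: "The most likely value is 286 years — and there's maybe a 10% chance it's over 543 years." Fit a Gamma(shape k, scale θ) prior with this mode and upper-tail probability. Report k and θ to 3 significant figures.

Gamma(k,θ) with k>1 has mode (k−1)θ, so θ = 286/(k−1).
Need P(X < 543) = 0.9 with θ tied to k this way. Start at k = 2, θ = 286: P(X<543) ≈ 0.566.
Too low — raise k to concentrate. Iterating converges to k ≈ 5.65.
Then θ = 286/(5.65−1) ≈ 61.5.

k ≈ 5.65, θ ≈ 61.5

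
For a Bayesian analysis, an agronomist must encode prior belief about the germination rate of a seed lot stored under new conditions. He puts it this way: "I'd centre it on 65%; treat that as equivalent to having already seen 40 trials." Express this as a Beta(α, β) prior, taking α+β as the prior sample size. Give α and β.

Under the effective-sample-size interpretation, Beta(α, β) has prior mean α/(α+β) and prior sample size α+β.
So α+β = 40 and α/(α+β) = 0.65, giving α = 0.65·40 = 26 and β = 40 − 26 = 14.

α = 26, β = 14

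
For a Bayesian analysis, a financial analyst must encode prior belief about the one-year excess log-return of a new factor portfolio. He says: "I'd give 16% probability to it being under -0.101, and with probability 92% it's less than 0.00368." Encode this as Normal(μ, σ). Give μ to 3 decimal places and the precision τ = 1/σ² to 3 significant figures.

The p-quantile of Normal(μ,σ) is μ + z_p·σ, with z_{0.16} = -0.9945 and z_{0.92} = 1.405.
Eliminate σ: μ = (z₂·x₁ − z₁·x₂)/(z₂ − z₁) = (1.405·-0.101 − (-0.9945)·0.00368)/2.4 = -0.058.
Then σ = (x₂ − x₁)/(z₂ − z₁) = (0.00368 − -0.101)/2.4 = 0.044.
Precision τ = 1/σ² = 1/0.04363² = 525.

μ = -0.058, τ = 525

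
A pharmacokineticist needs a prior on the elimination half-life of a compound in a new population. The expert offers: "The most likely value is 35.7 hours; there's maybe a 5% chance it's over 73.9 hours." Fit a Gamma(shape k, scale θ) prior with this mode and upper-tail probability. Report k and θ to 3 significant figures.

k ≈ 6.22, θ ≈ 6.84

Gamma(k,θ) with k>1 has mode (k−1)θ, so θ = 35.7/(k−1).
Need P(X < 73.9) = 0.95 with θ tied to k this way. Start at k = 2, θ = 35.7: P(X<73.9) ≈ 0.613.
Too low — raise k to concentrate. Iterating converges to k ≈ 6.22.
Then θ = 35.7/(6.22−1) ≈ 6.84.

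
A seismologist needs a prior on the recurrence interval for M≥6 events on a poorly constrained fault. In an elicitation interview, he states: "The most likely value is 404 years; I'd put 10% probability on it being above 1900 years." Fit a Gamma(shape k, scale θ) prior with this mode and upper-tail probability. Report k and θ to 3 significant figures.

Gamma(k,θ) with k>1 has mode (k−1)θ, so θ = 404/(k−1).
Need P(X < 1900) = 0.9 with θ tied to k this way. Start at k = 2, θ = 404: P(X<1900) ≈ 0.948.
Too high — lower k to spread out. Iterating converges to k ≈ 1.75.
Then θ = 404/(1.75−1) ≈ 542.

k ≈ 1.75, θ ≈ 542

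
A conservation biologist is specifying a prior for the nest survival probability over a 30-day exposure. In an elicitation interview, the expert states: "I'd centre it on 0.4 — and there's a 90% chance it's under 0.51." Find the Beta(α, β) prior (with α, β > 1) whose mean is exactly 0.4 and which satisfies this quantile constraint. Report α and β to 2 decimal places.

With mean 0.4 fixed, write α = 0.4s, β = 0.6s where s = α+β.
Need P(θ < 0.51) = 0.9 under Beta(0.4s, 0.6s). Normal approximation: (q−m)/√(m(1−m)/s) ≈ z_{0.9} = 1.28, so s ≈ 0.4·0.6·(1.28)²/(0.51−0.4)² = 32.6.
At s = 32.6: P(θ<0.51) ≈ 0.899. Adjusting to match 0.9 gives s ≈ 33.01.
So α = 0.4·33.01 ≈ 13.20, β = 0.6·33.01 ≈ 19.81.

α ≈ 13.20, β ≈ 19.81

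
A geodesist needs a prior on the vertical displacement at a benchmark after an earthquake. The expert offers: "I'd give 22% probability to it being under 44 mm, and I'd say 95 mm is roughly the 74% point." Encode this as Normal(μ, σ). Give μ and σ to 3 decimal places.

μ = 71.821, σ = 36.029

For Normal(μ,σ), the p-quantile is μ + z_p·σ. Here z_{0.22} = -0.7722, z_{0.74} = 0.6433.
So 44 = μ − 0.7722σ and 95 = μ + 0.6433σ.
Subtracting: σ = (95 − 44)/(0.6433 − (-0.7722)) = 36.029.
Then μ = 44 − (-0.7722)·36.029 = 71.821.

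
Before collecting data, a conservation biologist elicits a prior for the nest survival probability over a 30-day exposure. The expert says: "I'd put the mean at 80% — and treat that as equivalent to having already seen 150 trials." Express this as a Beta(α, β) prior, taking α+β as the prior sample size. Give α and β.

Under the effective-sample-size interpretation, Beta(α, β) has prior mean α/(α+β) and prior sample size α+β.
So α+β = 150 and α/(α+β) = 0.8, giving α = 0.8·150 = 120 and β = 150 − 120 = 30.

α = 120, β = 30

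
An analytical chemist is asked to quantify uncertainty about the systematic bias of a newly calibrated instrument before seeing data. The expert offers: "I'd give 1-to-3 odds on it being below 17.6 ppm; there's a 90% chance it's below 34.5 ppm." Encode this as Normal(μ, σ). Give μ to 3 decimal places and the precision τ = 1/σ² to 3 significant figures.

For Normal(μ,σ), the p-quantile is μ + z_p·σ. Here z_{0.25} = -0.6745, z_{0.9} = 1.282.
So 17.6 = μ − 0.6745σ and 34.5 = μ + 1.282σ.
Subtracting: σ = (34.5 − 17.6)/(1.282 − (-0.6745)) = 8.640.
Then μ = 17.6 − (-0.6745)·8.640 = 23.428.
Precision τ = 1/σ² = 1/8.64² = 0.0134.

μ = 23.428, τ = 0.0134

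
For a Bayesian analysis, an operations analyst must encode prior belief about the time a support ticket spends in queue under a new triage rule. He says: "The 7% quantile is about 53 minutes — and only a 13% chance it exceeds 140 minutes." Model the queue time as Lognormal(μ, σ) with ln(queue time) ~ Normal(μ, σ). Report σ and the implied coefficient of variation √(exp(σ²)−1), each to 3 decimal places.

If T ~ Lognormal(μ,σ) then ln T ~ Normal(μ,σ), so the p-quantile of ln T is μ + z_p·σ.
ln(53) = 3.97 and ln(140) = 4.942; z_{0.07} = -1.476, z_{0.87} = 1.126.
σ = (4.942 − 3.97)/(1.126 − (-1.476)) = 0.373.
μ = 3.97 − (-1.476)·0.373 = 4.521.
CV = √(exp(σ²)−1) = √(exp(0.1393)−1) = 0.387.

σ ≈ 0.373, CV ≈ 0.387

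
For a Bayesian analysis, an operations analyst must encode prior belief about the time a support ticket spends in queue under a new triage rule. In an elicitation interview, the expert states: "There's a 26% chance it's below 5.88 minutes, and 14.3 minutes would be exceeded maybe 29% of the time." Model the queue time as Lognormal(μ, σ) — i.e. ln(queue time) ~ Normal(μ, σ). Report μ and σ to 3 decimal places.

If T ~ Lognormal(μ,σ) then ln T ~ Normal(μ,σ), so the p-quantile of ln T is μ + z_p·σ.
ln(5.88) = 1.772 and ln(14.3) = 2.66; z_{0.26} = -0.6433, z_{0.71} = 0.5534.
σ = (2.66 − 1.772)/(0.5534 − (-0.6433)) = 0.743.
μ = 1.772 − (-0.6433)·0.743 = 2.249.

μ ≈ 2.249, σ ≈ 0.743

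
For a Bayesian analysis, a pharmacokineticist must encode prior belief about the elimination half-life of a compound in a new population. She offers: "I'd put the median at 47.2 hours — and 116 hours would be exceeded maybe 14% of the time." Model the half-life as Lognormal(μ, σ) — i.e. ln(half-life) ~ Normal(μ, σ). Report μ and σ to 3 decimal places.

If T ~ Lognormal(μ,σ) then ln T ~ Normal(μ,σ), so the p-quantile of ln T is μ + z_p·σ.
ln(47.2) = 3.854 and ln(116) = 4.754; z_{0.5} = 0, z_{0.86} = 1.08.
σ = (4.754 − 3.854)/(1.08 − (0)) = 0.832.
μ = 3.854 − (0)·0.832 = 3.854.

μ ≈ 3.854, σ ≈ 0.832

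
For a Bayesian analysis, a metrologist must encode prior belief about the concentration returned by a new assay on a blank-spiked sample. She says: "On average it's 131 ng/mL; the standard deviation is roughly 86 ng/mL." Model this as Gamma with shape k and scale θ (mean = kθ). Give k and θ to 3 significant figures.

k ≈ 2.32, θ ≈ 56.5

For Gamma(k, scale θ): mean = kθ, variance = kθ², so CV = 1/√k.
CV = SD/mean = 86/131 = 0.6565, hence k = 1/CV² = 2.32.
Then θ = mean/k = 131/2.32 = 56.5.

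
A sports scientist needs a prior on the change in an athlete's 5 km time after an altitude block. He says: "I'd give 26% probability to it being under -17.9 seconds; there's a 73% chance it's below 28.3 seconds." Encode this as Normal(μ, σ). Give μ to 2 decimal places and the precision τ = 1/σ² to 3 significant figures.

μ = 5.76, τ = 0.000739

The p-quantile of Normal(μ,σ) is μ + z_p·σ, with z_{0.26} = -0.6433 and z_{0.73} = 0.6128.
Eliminate σ: μ = (z₂·x₁ − z₁·x₂)/(z₂ − z₁) = (0.6128·-17.9 − (-0.6433)·28.3)/1.256 = 5.76.
Then σ = (x₂ − x₁)/(z₂ − z₁) = (28.3 − -17.9)/1.256 = 36.78.
Precision τ = 1/σ² = 1/36.78² = 0.000739.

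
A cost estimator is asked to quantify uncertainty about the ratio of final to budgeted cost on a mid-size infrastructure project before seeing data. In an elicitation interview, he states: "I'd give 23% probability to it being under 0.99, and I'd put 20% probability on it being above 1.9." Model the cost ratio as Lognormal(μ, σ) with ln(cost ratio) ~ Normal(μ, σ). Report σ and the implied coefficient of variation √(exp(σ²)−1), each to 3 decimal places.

σ ≈ 0.412, CV ≈ 0.431

If T ~ Lognormal(μ,σ) then ln T ~ Normal(μ,σ), so the p-quantile of ln T is μ + z_p·σ.
ln(0.99) = -0.01005 and ln(1.9) = 0.6419; z_{0.23} = -0.7388, z_{0.8} = 0.8416.
σ = (0.6419 − -0.01005)/(0.8416 − (-0.7388)) = 0.412.
μ = -0.01005 − (-0.7388)·0.412 = 0.295.
CV = √(exp(σ²)−1) = √(exp(0.1701)−1) = 0.431.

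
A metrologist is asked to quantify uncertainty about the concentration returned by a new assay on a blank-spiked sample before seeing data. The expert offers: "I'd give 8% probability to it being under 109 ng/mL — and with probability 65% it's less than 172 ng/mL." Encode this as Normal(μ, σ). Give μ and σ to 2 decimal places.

μ = 158.44, σ = 35.19

The p-quantile of Normal(μ,σ) is μ + z_p·σ, with z_{0.08} = -1.405 and z_{0.65} = 0.3853.
Eliminate σ: μ = (z₂·x₁ − z₁·x₂)/(z₂ − z₁) = (0.3853·109 − (-1.405)·172)/1.79 = 158.44.
Then σ = (x₂ − x₁)/(z₂ − z₁) = (172 − 109)/1.79 = 35.19.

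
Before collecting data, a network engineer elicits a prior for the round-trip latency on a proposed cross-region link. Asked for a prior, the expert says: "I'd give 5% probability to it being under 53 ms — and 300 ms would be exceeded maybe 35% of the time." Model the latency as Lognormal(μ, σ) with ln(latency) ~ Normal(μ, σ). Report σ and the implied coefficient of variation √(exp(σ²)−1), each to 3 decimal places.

If T ~ Lognormal(μ,σ) then ln T ~ Normal(μ,σ), so the p-quantile of ln T is μ + z_p·σ.
ln(53) = 3.97 and ln(300) = 5.704; z_{0.05} = -1.645, z_{0.65} = 0.3853.
σ = (5.704 − 3.97)/(0.3853 − (-1.645)) = 0.854.
μ = 3.97 − (-1.645)·0.854 = 5.375.
CV = √(exp(σ²)−1) = √(exp(0.7291)−1) = 1.036.

σ ≈ 0.854, CV ≈ 1.036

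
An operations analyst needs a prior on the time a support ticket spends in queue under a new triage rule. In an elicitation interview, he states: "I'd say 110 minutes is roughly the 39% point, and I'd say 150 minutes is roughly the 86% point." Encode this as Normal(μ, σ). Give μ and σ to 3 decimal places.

For Normal(μ,σ), the p-quantile is μ + z_p·σ. Here z_{0.39} = -0.2793, z_{0.86} = 1.08.
So 110 = μ − 0.2793σ and 150 = μ + 1.08σ.
Subtracting: σ = (150 − 110)/(1.08 − (-0.2793)) = 29.420.
Then μ = 110 − (-0.2793)·29.420 = 118.217.

μ = 118.217, σ = 29.420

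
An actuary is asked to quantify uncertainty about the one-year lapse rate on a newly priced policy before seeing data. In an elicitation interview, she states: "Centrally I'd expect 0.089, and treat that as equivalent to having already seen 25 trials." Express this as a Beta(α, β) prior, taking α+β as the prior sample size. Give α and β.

α = 2.225, β = 22.775

Under the effective-sample-size interpretation, Beta(α, β) has prior mean α/(α+β) and prior sample size α+β.
So α+β = 25 and α/(α+β) = 0.089, giving α = 0.089·25 = 2.225 and β = 25 − 2.225 = 22.775.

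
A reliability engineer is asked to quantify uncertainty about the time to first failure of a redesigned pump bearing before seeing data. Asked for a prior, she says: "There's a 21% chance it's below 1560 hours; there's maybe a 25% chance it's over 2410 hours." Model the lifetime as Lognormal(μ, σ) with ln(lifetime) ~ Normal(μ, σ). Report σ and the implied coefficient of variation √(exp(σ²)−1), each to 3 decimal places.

If T ~ Lognormal(μ,σ) then ln T ~ Normal(μ,σ), so the p-quantile of ln T is μ + z_p·σ.
ln(1560) = 7.352 and ln(2410) = 7.787; z_{0.21} = -0.8064, z_{0.75} = 0.6745.
σ = (7.787 − 7.352)/(0.6745 − (-0.8064)) = 0.294.
μ = 7.352 − (-0.8064)·0.294 = 7.589.
CV = √(exp(σ²)−1) = √(exp(0.0863)−1) = 0.300.

σ ≈ 0.294, CV ≈ 0.300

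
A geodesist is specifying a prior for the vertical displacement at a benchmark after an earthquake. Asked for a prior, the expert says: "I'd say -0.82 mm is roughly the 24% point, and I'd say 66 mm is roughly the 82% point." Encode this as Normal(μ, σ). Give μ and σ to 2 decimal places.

μ = 28.28, σ = 41.20

The p-quantile of Normal(μ,σ) is μ + z_p·σ, with z_{0.24} = -0.7063 and z_{0.82} = 0.9154.
Eliminate σ: μ = (z₂·x₁ − z₁·x₂)/(z₂ − z₁) = (0.9154·-0.82 − (-0.7063)·66)/1.622 = 28.28.
Then σ = (x₂ − x₁)/(z₂ − z₁) = (66 − -0.82)/1.622 = 41.20.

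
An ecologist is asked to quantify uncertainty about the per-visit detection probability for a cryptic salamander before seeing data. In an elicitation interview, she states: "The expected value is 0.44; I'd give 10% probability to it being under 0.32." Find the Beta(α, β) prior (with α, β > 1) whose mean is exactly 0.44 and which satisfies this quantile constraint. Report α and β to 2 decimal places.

With mean 0.44 fixed, write α = 0.44s, β = 0.56s where s = α+β.
Need P(θ < 0.32) = 0.1 under Beta(0.44s, 0.56s). Normal approximation: (q−m)/√(m(1−m)/s) ≈ z_{0.1} = -1.28, so s ≈ 0.44·0.56·(-1.28)²/(0.32−0.44)² = 28.1.
At s = 28.1: P(θ<0.32) ≈ 0.097. Adjusting to match 0.1 gives s ≈ 27.29.
So α = 0.44·27.29 ≈ 12.01, β = 0.56·27.29 ≈ 15.28.

α ≈ 12.01, β ≈ 15.28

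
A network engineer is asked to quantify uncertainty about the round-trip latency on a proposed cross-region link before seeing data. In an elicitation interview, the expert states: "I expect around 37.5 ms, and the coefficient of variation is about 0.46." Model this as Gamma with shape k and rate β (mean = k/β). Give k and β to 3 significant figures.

k ≈ 4.73, β ≈ 0.126

For Gamma(k, rate β): mean = k/β, variance = k/β², so CV = 1/√k.
CV = 0.46, hence k = 1/CV² = 4.73.
Then β = k/mean = 4.73/37.5 = 0.126.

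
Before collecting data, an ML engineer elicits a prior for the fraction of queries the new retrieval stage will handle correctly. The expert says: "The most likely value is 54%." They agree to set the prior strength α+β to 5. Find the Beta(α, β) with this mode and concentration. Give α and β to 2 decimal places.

For α,β > 1 the Beta mode is (α−1)/(α+β−2). With α+β = 5, the mode is (α−1)/3.
Set (α−1)/3 = 0.54 → α = 1 + 0.54·3 = 2.62.
β = 5 − α = 2.38.

α = 2.62, β = 2.38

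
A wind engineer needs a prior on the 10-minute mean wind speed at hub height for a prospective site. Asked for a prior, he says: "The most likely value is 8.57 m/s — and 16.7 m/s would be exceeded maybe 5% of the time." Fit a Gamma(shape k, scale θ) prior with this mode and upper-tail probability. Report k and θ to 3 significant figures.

Gamma(k,θ) with k>1 has mode (k−1)θ, so θ = 8.57/(k−1).
Need P(X < 16.7) = 0.95 with θ tied to k this way. Start at k = 2, θ = 8.57: P(X<16.7) ≈ 0.580.
Too low — raise k to concentrate. Iterating converges to k ≈ 7.24.
Then θ = 8.57/(7.24−1) ≈ 1.37.

k ≈ 7.24, θ ≈ 1.37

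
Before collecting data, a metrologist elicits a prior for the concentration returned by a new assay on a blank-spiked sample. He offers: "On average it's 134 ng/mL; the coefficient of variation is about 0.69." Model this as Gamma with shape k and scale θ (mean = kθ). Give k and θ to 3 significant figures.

For Gamma(k, scale θ): mean = kθ, variance = kθ², so CV = 1/√k.
CV = 0.69, hence k = 1/CV² = 2.1.
Then θ = mean/k = 134/2.1 = 63.8.

k ≈ 2.1, θ ≈ 63.8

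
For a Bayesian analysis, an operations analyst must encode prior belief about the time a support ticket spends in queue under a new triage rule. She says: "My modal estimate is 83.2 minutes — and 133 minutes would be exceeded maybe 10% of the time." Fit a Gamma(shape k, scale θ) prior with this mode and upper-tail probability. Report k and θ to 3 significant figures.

k ≈ 9.54, θ ≈ 9.75

Gamma(k,θ) with k>1 has mode (k−1)θ, so θ = 83.2/(k−1).
Need P(X < 133) = 0.9 with θ tied to k this way. Start at k = 2, θ = 83.2: P(X<133) ≈ 0.475.
Too low — raise k to concentrate. Iterating converges to k ≈ 9.54.
Then θ = 83.2/(9.54−1) ≈ 9.75.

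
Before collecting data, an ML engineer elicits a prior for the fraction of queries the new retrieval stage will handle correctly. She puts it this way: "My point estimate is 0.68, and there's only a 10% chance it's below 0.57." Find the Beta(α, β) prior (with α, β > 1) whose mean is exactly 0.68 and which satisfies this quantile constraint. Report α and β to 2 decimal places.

With mean 0.68 fixed, write α = 0.68s, β = 0.32s where s = α+β.
Need P(θ < 0.57) = 0.1 under Beta(0.68s, 0.32s). Normal approximation: (q−m)/√(m(1−m)/s) ≈ z_{0.1} = -1.28, so s ≈ 0.68·0.32·(-1.28)²/(0.57−0.68)² = 29.5.
At s = 29.5: P(θ<0.57) ≈ 0.103. Adjusting to match 0.1 gives s ≈ 30.49.
So α = 0.68·30.49 ≈ 20.74, β = 0.32·30.49 ≈ 9.76.

α ≈ 20.74, β ≈ 9.76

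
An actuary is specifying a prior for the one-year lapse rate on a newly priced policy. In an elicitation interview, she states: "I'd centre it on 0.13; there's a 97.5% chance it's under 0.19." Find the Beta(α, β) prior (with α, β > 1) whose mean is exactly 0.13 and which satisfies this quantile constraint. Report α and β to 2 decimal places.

With mean 0.13 fixed, write α = 0.13s, β = 0.87s where s = α+β.
Need P(θ < 0.19) = 0.975 under Beta(0.13s, 0.87s). Normal approximation: (q−m)/√(m(1−m)/s) ≈ z_{0.975} = 1.96, so s ≈ 0.13·0.87·(1.96)²/(0.19−0.13)² = 120.7.
At s = 120.7: P(θ<0.19) ≈ 0.966. Adjusting to match 0.975 gives s ≈ 141.12.
So α = 0.13·141.12 ≈ 18.35, β = 0.87·141.12 ≈ 122.77.

α ≈ 18.35, β ≈ 122.77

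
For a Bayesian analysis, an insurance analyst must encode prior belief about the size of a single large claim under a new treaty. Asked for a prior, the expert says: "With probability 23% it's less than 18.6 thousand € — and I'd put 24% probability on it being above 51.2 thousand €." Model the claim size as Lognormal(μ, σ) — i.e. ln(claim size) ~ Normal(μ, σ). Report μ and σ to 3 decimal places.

If T ~ Lognormal(μ,σ) then ln T ~ Normal(μ,σ), so the p-quantile of ln T is μ + z_p·σ.
ln(18.6) = 2.923 and ln(51.2) = 3.936; z_{0.23} = -0.7388, z_{0.76} = 0.7063.
σ = (3.936 − 2.923)/(0.7063 − (-0.7388)) = 0.701.
μ = 2.923 − (-0.7388)·0.701 = 3.441.

μ ≈ 3.441, σ ≈ 0.701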